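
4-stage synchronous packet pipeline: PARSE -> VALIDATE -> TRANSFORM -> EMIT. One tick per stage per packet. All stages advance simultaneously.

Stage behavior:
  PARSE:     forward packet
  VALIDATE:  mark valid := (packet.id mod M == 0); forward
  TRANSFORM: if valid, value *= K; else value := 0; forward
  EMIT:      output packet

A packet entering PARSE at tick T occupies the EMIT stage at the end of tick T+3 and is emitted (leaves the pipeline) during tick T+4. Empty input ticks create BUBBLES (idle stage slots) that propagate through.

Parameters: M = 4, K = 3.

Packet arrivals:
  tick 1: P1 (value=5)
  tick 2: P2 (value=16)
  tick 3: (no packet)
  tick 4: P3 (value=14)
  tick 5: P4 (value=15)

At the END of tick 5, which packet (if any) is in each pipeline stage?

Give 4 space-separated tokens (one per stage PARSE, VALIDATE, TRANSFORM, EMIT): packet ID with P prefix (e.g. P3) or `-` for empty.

Tick 1: [PARSE:P1(v=5,ok=F), VALIDATE:-, TRANSFORM:-, EMIT:-] out:-; in:P1
Tick 2: [PARSE:P2(v=16,ok=F), VALIDATE:P1(v=5,ok=F), TRANSFORM:-, EMIT:-] out:-; in:P2
Tick 3: [PARSE:-, VALIDATE:P2(v=16,ok=F), TRANSFORM:P1(v=0,ok=F), EMIT:-] out:-; in:-
Tick 4: [PARSE:P3(v=14,ok=F), VALIDATE:-, TRANSFORM:P2(v=0,ok=F), EMIT:P1(v=0,ok=F)] out:-; in:P3
Tick 5: [PARSE:P4(v=15,ok=F), VALIDATE:P3(v=14,ok=F), TRANSFORM:-, EMIT:P2(v=0,ok=F)] out:P1(v=0); in:P4
At end of tick 5: ['P4', 'P3', '-', 'P2']

Answer: P4 P3 - P2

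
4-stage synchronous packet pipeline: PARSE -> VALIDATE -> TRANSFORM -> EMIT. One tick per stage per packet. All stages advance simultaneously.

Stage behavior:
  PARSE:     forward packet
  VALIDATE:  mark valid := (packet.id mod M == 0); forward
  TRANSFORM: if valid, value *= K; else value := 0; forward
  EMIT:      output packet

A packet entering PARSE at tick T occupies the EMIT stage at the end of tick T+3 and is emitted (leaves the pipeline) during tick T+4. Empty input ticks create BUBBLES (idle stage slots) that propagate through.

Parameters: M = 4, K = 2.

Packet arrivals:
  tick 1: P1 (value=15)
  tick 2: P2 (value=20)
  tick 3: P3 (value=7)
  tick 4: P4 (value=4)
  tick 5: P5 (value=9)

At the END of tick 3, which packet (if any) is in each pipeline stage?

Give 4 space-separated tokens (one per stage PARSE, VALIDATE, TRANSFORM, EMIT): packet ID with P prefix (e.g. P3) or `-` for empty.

Tick 1: [PARSE:P1(v=15,ok=F), VALIDATE:-, TRANSFORM:-, EMIT:-] out:-; in:P1
Tick 2: [PARSE:P2(v=20,ok=F), VALIDATE:P1(v=15,ok=F), TRANSFORM:-, EMIT:-] out:-; in:P2
Tick 3: [PARSE:P3(v=7,ok=F), VALIDATE:P2(v=20,ok=F), TRANSFORM:P1(v=0,ok=F), EMIT:-] out:-; in:P3
At end of tick 3: ['P3', 'P2', 'P1', '-']

Answer: P3 P2 P1 -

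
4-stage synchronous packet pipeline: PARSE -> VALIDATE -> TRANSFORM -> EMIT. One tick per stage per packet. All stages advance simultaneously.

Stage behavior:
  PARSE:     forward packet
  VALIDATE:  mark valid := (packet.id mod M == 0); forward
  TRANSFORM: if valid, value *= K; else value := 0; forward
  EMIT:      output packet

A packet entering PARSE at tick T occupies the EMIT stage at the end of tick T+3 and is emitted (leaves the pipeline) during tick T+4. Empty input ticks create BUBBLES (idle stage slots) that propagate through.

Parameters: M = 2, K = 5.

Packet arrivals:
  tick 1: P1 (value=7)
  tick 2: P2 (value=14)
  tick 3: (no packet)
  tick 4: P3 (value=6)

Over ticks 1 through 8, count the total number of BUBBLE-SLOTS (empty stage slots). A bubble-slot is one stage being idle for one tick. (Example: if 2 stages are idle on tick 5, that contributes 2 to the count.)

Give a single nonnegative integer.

Tick 1: [PARSE:P1(v=7,ok=F), VALIDATE:-, TRANSFORM:-, EMIT:-] out:-; bubbles=3
Tick 2: [PARSE:P2(v=14,ok=F), VALIDATE:P1(v=7,ok=F), TRANSFORM:-, EMIT:-] out:-; bubbles=2
Tick 3: [PARSE:-, VALIDATE:P2(v=14,ok=T), TRANSFORM:P1(v=0,ok=F), EMIT:-] out:-; bubbles=2
Tick 4: [PARSE:P3(v=6,ok=F), VALIDATE:-, TRANSFORM:P2(v=70,ok=T), EMIT:P1(v=0,ok=F)] out:-; bubbles=1
Tick 5: [PARSE:-, VALIDATE:P3(v=6,ok=F), TRANSFORM:-, EMIT:P2(v=70,ok=T)] out:P1(v=0); bubbles=2
Tick 6: [PARSE:-, VALIDATE:-, TRANSFORM:P3(v=0,ok=F), EMIT:-] out:P2(v=70); bubbles=3
Tick 7: [PARSE:-, VALIDATE:-, TRANSFORM:-, EMIT:P3(v=0,ok=F)] out:-; bubbles=3
Tick 8: [PARSE:-, VALIDATE:-, TRANSFORM:-, EMIT:-] out:P3(v=0); bubbles=4
Total bubble-slots: 20

Answer: 20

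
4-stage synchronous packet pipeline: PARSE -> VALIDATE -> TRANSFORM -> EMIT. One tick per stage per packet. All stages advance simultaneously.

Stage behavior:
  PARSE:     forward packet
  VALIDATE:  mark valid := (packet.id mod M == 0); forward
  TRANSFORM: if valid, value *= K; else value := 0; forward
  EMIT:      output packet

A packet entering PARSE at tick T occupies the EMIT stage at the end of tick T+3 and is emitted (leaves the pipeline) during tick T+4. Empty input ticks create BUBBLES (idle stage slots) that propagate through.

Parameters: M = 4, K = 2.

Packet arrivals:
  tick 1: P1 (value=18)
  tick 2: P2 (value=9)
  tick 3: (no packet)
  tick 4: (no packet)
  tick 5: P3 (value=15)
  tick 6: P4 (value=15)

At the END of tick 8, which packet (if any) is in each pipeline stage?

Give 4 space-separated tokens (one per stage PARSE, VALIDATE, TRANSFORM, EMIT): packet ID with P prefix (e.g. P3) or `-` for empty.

Answer: - - P4 P3

Derivation:
Tick 1: [PARSE:P1(v=18,ok=F), VALIDATE:-, TRANSFORM:-, EMIT:-] out:-; in:P1
Tick 2: [PARSE:P2(v=9,ok=F), VALIDATE:P1(v=18,ok=F), TRANSFORM:-, EMIT:-] out:-; in:P2
Tick 3: [PARSE:-, VALIDATE:P2(v=9,ok=F), TRANSFORM:P1(v=0,ok=F), EMIT:-] out:-; in:-
Tick 4: [PARSE:-, VALIDATE:-, TRANSFORM:P2(v=0,ok=F), EMIT:P1(v=0,ok=F)] out:-; in:-
Tick 5: [PARSE:P3(v=15,ok=F), VALIDATE:-, TRANSFORM:-, EMIT:P2(v=0,ok=F)] out:P1(v=0); in:P3
Tick 6: [PARSE:P4(v=15,ok=F), VALIDATE:P3(v=15,ok=F), TRANSFORM:-, EMIT:-] out:P2(v=0); in:P4
Tick 7: [PARSE:-, VALIDATE:P4(v=15,ok=T), TRANSFORM:P3(v=0,ok=F), EMIT:-] out:-; in:-
Tick 8: [PARSE:-, VALIDATE:-, TRANSFORM:P4(v=30,ok=T), EMIT:P3(v=0,ok=F)] out:-; in:-
At end of tick 8: ['-', '-', 'P4', 'P3']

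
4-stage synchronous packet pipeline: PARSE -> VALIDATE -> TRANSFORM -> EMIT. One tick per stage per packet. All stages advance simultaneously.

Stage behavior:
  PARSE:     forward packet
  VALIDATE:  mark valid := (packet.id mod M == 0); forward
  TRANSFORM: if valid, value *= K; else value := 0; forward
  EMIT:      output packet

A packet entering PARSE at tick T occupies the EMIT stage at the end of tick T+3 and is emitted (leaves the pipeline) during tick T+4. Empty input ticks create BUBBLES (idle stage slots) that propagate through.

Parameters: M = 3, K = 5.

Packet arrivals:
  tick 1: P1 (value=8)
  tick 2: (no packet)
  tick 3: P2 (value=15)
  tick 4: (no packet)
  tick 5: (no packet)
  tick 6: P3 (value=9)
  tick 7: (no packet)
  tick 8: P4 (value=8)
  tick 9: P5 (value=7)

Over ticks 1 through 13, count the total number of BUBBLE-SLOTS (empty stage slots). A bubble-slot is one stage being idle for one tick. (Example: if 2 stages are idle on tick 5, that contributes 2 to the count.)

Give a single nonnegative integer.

Answer: 32

Derivation:
Tick 1: [PARSE:P1(v=8,ok=F), VALIDATE:-, TRANSFORM:-, EMIT:-] out:-; bubbles=3
Tick 2: [PARSE:-, VALIDATE:P1(v=8,ok=F), TRANSFORM:-, EMIT:-] out:-; bubbles=3
Tick 3: [PARSE:P2(v=15,ok=F), VALIDATE:-, TRANSFORM:P1(v=0,ok=F), EMIT:-] out:-; bubbles=2
Tick 4: [PARSE:-, VALIDATE:P2(v=15,ok=F), TRANSFORM:-, EMIT:P1(v=0,ok=F)] out:-; bubbles=2
Tick 5: [PARSE:-, VALIDATE:-, TRANSFORM:P2(v=0,ok=F), EMIT:-] out:P1(v=0); bubbles=3
Tick 6: [PARSE:P3(v=9,ok=F), VALIDATE:-, TRANSFORM:-, EMIT:P2(v=0,ok=F)] out:-; bubbles=2
Tick 7: [PARSE:-, VALIDATE:P3(v=9,ok=T), TRANSFORM:-, EMIT:-] out:P2(v=0); bubbles=3
Tick 8: [PARSE:P4(v=8,ok=F), VALIDATE:-, TRANSFORM:P3(v=45,ok=T), EMIT:-] out:-; bubbles=2
Tick 9: [PARSE:P5(v=7,ok=F), VALIDATE:P4(v=8,ok=F), TRANSFORM:-, EMIT:P3(v=45,ok=T)] out:-; bubbles=1
Tick 10: [PARSE:-, VALIDATE:P5(v=7,ok=F), TRANSFORM:P4(v=0,ok=F), EMIT:-] out:P3(v=45); bubbles=2
Tick 11: [PARSE:-, VALIDATE:-, TRANSFORM:P5(v=0,ok=F), EMIT:P4(v=0,ok=F)] out:-; bubbles=2
Tick 12: [PARSE:-, VALIDATE:-, TRANSFORM:-, EMIT:P5(v=0,ok=F)] out:P4(v=0); bubbles=3
Tick 13: [PARSE:-, VALIDATE:-, TRANSFORM:-, EMIT:-] out:P5(v=0); bubbles=4
Total bubble-slots: 32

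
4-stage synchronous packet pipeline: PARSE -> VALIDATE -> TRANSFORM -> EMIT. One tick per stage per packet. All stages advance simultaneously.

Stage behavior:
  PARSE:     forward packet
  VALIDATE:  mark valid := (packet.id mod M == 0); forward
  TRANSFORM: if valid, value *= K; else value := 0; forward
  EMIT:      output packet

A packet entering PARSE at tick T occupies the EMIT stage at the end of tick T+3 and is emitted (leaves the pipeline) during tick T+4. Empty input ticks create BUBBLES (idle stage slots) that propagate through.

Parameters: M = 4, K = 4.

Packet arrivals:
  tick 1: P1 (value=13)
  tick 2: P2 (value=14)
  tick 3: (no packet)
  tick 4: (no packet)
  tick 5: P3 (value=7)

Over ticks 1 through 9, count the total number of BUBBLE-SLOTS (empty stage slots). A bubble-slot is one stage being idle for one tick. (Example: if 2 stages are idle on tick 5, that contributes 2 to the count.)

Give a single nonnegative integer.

Answer: 24

Derivation:
Tick 1: [PARSE:P1(v=13,ok=F), VALIDATE:-, TRANSFORM:-, EMIT:-] out:-; bubbles=3
Tick 2: [PARSE:P2(v=14,ok=F), VALIDATE:P1(v=13,ok=F), TRANSFORM:-, EMIT:-] out:-; bubbles=2
Tick 3: [PARSE:-, VALIDATE:P2(v=14,ok=F), TRANSFORM:P1(v=0,ok=F), EMIT:-] out:-; bubbles=2
Tick 4: [PARSE:-, VALIDATE:-, TRANSFORM:P2(v=0,ok=F), EMIT:P1(v=0,ok=F)] out:-; bubbles=2
Tick 5: [PARSE:P3(v=7,ok=F), VALIDATE:-, TRANSFORM:-, EMIT:P2(v=0,ok=F)] out:P1(v=0); bubbles=2
Tick 6: [PARSE:-, VALIDATE:P3(v=7,ok=F), TRANSFORM:-, EMIT:-] out:P2(v=0); bubbles=3
Tick 7: [PARSE:-, VALIDATE:-, TRANSFORM:P3(v=0,ok=F), EMIT:-] out:-; bubbles=3
Tick 8: [PARSE:-, VALIDATE:-, TRANSFORM:-, EMIT:P3(v=0,ok=F)] out:-; bubbles=3
Tick 9: [PARSE:-, VALIDATE:-, TRANSFORM:-, EMIT:-] out:P3(v=0); bubbles=4
Total bubble-slots: 24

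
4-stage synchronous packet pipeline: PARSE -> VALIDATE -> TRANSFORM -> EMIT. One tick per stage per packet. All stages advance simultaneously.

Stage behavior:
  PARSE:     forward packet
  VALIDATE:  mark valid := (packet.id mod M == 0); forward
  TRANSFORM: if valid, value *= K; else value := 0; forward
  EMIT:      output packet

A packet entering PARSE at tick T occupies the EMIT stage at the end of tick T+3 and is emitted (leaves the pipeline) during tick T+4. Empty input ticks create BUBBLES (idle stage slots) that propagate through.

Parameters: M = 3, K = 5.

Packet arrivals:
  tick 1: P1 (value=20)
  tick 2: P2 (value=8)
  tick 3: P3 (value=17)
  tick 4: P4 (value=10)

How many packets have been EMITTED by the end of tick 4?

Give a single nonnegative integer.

Tick 1: [PARSE:P1(v=20,ok=F), VALIDATE:-, TRANSFORM:-, EMIT:-] out:-; in:P1
Tick 2: [PARSE:P2(v=8,ok=F), VALIDATE:P1(v=20,ok=F), TRANSFORM:-, EMIT:-] out:-; in:P2
Tick 3: [PARSE:P3(v=17,ok=F), VALIDATE:P2(v=8,ok=F), TRANSFORM:P1(v=0,ok=F), EMIT:-] out:-; in:P3
Tick 4: [PARSE:P4(v=10,ok=F), VALIDATE:P3(v=17,ok=T), TRANSFORM:P2(v=0,ok=F), EMIT:P1(v=0,ok=F)] out:-; in:P4
Emitted by tick 4: []

Answer: 0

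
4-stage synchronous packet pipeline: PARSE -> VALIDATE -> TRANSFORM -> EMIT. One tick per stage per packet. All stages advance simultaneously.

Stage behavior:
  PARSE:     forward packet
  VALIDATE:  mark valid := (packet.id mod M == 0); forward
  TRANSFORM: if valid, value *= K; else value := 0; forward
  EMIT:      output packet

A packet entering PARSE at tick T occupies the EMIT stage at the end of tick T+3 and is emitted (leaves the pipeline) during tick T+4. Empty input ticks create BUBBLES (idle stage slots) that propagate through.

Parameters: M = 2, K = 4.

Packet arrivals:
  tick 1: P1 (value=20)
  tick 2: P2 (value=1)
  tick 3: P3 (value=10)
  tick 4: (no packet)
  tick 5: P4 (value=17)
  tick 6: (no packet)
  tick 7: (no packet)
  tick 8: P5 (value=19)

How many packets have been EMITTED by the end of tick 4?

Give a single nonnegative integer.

Tick 1: [PARSE:P1(v=20,ok=F), VALIDATE:-, TRANSFORM:-, EMIT:-] out:-; in:P1
Tick 2: [PARSE:P2(v=1,ok=F), VALIDATE:P1(v=20,ok=F), TRANSFORM:-, EMIT:-] out:-; in:P2
Tick 3: [PARSE:P3(v=10,ok=F), VALIDATE:P2(v=1,ok=T), TRANSFORM:P1(v=0,ok=F), EMIT:-] out:-; in:P3
Tick 4: [PARSE:-, VALIDATE:P3(v=10,ok=F), TRANSFORM:P2(v=4,ok=T), EMIT:P1(v=0,ok=F)] out:-; in:-
Emitted by tick 4: []

Answer: 0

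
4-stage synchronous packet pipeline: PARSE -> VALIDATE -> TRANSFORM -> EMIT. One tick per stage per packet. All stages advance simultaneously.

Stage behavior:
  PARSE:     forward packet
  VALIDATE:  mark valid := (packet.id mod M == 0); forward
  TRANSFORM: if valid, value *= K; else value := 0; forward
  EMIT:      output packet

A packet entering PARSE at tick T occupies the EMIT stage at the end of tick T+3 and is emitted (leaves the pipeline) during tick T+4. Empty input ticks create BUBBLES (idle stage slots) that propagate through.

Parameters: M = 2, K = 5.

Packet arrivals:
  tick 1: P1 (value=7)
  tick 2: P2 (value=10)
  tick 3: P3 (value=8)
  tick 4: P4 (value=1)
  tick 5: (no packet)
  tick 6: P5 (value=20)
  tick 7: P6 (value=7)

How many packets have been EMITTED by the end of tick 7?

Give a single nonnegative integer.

Tick 1: [PARSE:P1(v=7,ok=F), VALIDATE:-, TRANSFORM:-, EMIT:-] out:-; in:P1
Tick 2: [PARSE:P2(v=10,ok=F), VALIDATE:P1(v=7,ok=F), TRANSFORM:-, EMIT:-] out:-; in:P2
Tick 3: [PARSE:P3(v=8,ok=F), VALIDATE:P2(v=10,ok=T), TRANSFORM:P1(v=0,ok=F), EMIT:-] out:-; in:P3
Tick 4: [PARSE:P4(v=1,ok=F), VALIDATE:P3(v=8,ok=F), TRANSFORM:P2(v=50,ok=T), EMIT:P1(v=0,ok=F)] out:-; in:P4
Tick 5: [PARSE:-, VALIDATE:P4(v=1,ok=T), TRANSFORM:P3(v=0,ok=F), EMIT:P2(v=50,ok=T)] out:P1(v=0); in:-
Tick 6: [PARSE:P5(v=20,ok=F), VALIDATE:-, TRANSFORM:P4(v=5,ok=T), EMIT:P3(v=0,ok=F)] out:P2(v=50); in:P5
Tick 7: [PARSE:P6(v=7,ok=F), VALIDATE:P5(v=20,ok=F), TRANSFORM:-, EMIT:P4(v=5,ok=T)] out:P3(v=0); in:P6
Emitted by tick 7: ['P1', 'P2', 'P3']

Answer: 3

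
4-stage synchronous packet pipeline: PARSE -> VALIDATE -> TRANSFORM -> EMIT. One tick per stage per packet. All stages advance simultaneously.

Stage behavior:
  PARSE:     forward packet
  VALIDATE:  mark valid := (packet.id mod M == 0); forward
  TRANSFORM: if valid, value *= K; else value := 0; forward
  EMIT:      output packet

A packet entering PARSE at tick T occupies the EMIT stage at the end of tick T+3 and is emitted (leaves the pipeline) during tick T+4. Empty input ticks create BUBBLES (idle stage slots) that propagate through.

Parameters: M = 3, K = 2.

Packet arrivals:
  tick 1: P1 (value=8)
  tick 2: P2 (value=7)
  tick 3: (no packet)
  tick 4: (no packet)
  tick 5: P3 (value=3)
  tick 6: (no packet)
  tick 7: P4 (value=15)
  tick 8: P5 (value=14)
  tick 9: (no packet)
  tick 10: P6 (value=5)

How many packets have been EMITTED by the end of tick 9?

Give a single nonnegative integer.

Tick 1: [PARSE:P1(v=8,ok=F), VALIDATE:-, TRANSFORM:-, EMIT:-] out:-; in:P1
Tick 2: [PARSE:P2(v=7,ok=F), VALIDATE:P1(v=8,ok=F), TRANSFORM:-, EMIT:-] out:-; in:P2
Tick 3: [PARSE:-, VALIDATE:P2(v=7,ok=F), TRANSFORM:P1(v=0,ok=F), EMIT:-] out:-; in:-
Tick 4: [PARSE:-, VALIDATE:-, TRANSFORM:P2(v=0,ok=F), EMIT:P1(v=0,ok=F)] out:-; in:-
Tick 5: [PARSE:P3(v=3,ok=F), VALIDATE:-, TRANSFORM:-, EMIT:P2(v=0,ok=F)] out:P1(v=0); in:P3
Tick 6: [PARSE:-, VALIDATE:P3(v=3,ok=T), TRANSFORM:-, EMIT:-] out:P2(v=0); in:-
Tick 7: [PARSE:P4(v=15,ok=F), VALIDATE:-, TRANSFORM:P3(v=6,ok=T), EMIT:-] out:-; in:P4
Tick 8: [PARSE:P5(v=14,ok=F), VALIDATE:P4(v=15,ok=F), TRANSFORM:-, EMIT:P3(v=6,ok=T)] out:-; in:P5
Tick 9: [PARSE:-, VALIDATE:P5(v=14,ok=F), TRANSFORM:P4(v=0,ok=F), EMIT:-] out:P3(v=6); in:-
Emitted by tick 9: ['P1', 'P2', 'P3']

Answer: 3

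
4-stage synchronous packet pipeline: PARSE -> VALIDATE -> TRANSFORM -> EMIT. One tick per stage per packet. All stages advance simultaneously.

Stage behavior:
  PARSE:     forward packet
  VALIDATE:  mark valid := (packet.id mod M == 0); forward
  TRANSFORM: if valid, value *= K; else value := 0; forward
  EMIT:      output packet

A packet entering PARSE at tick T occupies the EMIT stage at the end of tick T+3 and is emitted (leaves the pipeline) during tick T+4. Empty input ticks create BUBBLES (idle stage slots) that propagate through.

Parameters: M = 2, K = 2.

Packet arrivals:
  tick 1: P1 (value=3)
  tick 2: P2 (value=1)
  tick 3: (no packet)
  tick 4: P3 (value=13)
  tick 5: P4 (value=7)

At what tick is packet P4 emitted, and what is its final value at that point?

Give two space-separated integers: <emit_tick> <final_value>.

Tick 1: [PARSE:P1(v=3,ok=F), VALIDATE:-, TRANSFORM:-, EMIT:-] out:-; in:P1
Tick 2: [PARSE:P2(v=1,ok=F), VALIDATE:P1(v=3,ok=F), TRANSFORM:-, EMIT:-] out:-; in:P2
Tick 3: [PARSE:-, VALIDATE:P2(v=1,ok=T), TRANSFORM:P1(v=0,ok=F), EMIT:-] out:-; in:-
Tick 4: [PARSE:P3(v=13,ok=F), VALIDATE:-, TRANSFORM:P2(v=2,ok=T), EMIT:P1(v=0,ok=F)] out:-; in:P3
Tick 5: [PARSE:P4(v=7,ok=F), VALIDATE:P3(v=13,ok=F), TRANSFORM:-, EMIT:P2(v=2,ok=T)] out:P1(v=0); in:P4
Tick 6: [PARSE:-, VALIDATE:P4(v=7,ok=T), TRANSFORM:P3(v=0,ok=F), EMIT:-] out:P2(v=2); in:-
Tick 7: [PARSE:-, VALIDATE:-, TRANSFORM:P4(v=14,ok=T), EMIT:P3(v=0,ok=F)] out:-; in:-
Tick 8: [PARSE:-, VALIDATE:-, TRANSFORM:-, EMIT:P4(v=14,ok=T)] out:P3(v=0); in:-
Tick 9: [PARSE:-, VALIDATE:-, TRANSFORM:-, EMIT:-] out:P4(v=14); in:-
P4: arrives tick 5, valid=True (id=4, id%2=0), emit tick 9, final value 14

Answer: 9 14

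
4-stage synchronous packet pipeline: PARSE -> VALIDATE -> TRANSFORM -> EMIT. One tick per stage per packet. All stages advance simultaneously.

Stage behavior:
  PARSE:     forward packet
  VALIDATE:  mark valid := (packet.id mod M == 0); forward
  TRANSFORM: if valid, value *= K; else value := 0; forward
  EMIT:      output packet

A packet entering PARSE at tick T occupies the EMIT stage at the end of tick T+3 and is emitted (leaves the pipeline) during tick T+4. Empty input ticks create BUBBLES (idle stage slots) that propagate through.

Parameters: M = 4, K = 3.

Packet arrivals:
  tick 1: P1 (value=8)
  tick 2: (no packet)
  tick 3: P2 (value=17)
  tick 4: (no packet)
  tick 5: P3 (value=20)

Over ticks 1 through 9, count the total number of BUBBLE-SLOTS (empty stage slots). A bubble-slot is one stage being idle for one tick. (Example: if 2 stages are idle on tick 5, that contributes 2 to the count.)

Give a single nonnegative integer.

Tick 1: [PARSE:P1(v=8,ok=F), VALIDATE:-, TRANSFORM:-, EMIT:-] out:-; bubbles=3
Tick 2: [PARSE:-, VALIDATE:P1(v=8,ok=F), TRANSFORM:-, EMIT:-] out:-; bubbles=3
Tick 3: [PARSE:P2(v=17,ok=F), VALIDATE:-, TRANSFORM:P1(v=0,ok=F), EMIT:-] out:-; bubbles=2
Tick 4: [PARSE:-, VALIDATE:P2(v=17,ok=F), TRANSFORM:-, EMIT:P1(v=0,ok=F)] out:-; bubbles=2
Tick 5: [PARSE:P3(v=20,ok=F), VALIDATE:-, TRANSFORM:P2(v=0,ok=F), EMIT:-] out:P1(v=0); bubbles=2
Tick 6: [PARSE:-, VALIDATE:P3(v=20,ok=F), TRANSFORM:-, EMIT:P2(v=0,ok=F)] out:-; bubbles=2
Tick 7: [PARSE:-, VALIDATE:-, TRANSFORM:P3(v=0,ok=F), EMIT:-] out:P2(v=0); bubbles=3
Tick 8: [PARSE:-, VALIDATE:-, TRANSFORM:-, EMIT:P3(v=0,ok=F)] out:-; bubbles=3
Tick 9: [PARSE:-, VALIDATE:-, TRANSFORM:-, EMIT:-] out:P3(v=0); bubbles=4
Total bubble-slots: 24

Answer: 24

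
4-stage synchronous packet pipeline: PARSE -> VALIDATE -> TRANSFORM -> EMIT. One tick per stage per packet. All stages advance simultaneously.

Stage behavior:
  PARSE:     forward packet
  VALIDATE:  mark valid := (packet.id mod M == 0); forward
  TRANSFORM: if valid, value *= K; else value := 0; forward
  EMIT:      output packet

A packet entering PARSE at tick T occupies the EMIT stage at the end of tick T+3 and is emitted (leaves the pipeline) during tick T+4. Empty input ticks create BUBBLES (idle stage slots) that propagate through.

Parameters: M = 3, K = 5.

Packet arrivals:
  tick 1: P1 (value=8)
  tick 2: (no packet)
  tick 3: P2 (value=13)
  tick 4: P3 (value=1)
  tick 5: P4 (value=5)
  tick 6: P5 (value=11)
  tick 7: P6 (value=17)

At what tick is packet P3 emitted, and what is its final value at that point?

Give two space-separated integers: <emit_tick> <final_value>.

Answer: 8 5

Derivation:
Tick 1: [PARSE:P1(v=8,ok=F), VALIDATE:-, TRANSFORM:-, EMIT:-] out:-; in:P1
Tick 2: [PARSE:-, VALIDATE:P1(v=8,ok=F), TRANSFORM:-, EMIT:-] out:-; in:-
Tick 3: [PARSE:P2(v=13,ok=F), VALIDATE:-, TRANSFORM:P1(v=0,ok=F), EMIT:-] out:-; in:P2
Tick 4: [PARSE:P3(v=1,ok=F), VALIDATE:P2(v=13,ok=F), TRANSFORM:-, EMIT:P1(v=0,ok=F)] out:-; in:P3
Tick 5: [PARSE:P4(v=5,ok=F), VALIDATE:P3(v=1,ok=T), TRANSFORM:P2(v=0,ok=F), EMIT:-] out:P1(v=0); in:P4
Tick 6: [PARSE:P5(v=11,ok=F), VALIDATE:P4(v=5,ok=F), TRANSFORM:P3(v=5,ok=T), EMIT:P2(v=0,ok=F)] out:-; in:P5
Tick 7: [PARSE:P6(v=17,ok=F), VALIDATE:P5(v=11,ok=F), TRANSFORM:P4(v=0,ok=F), EMIT:P3(v=5,ok=T)] out:P2(v=0); in:P6
Tick 8: [PARSE:-, VALIDATE:P6(v=17,ok=T), TRANSFORM:P5(v=0,ok=F), EMIT:P4(v=0,ok=F)] out:P3(v=5); in:-
Tick 9: [PARSE:-, VALIDATE:-, TRANSFORM:P6(v=85,ok=T), EMIT:P5(v=0,ok=F)] out:P4(v=0); in:-
Tick 10: [PARSE:-, VALIDATE:-, TRANSFORM:-, EMIT:P6(v=85,ok=T)] out:P5(v=0); in:-
Tick 11: [PARSE:-, VALIDATE:-, TRANSFORM:-, EMIT:-] out:P6(v=85); in:-
P3: arrives tick 4, valid=True (id=3, id%3=0), emit tick 8, final value 5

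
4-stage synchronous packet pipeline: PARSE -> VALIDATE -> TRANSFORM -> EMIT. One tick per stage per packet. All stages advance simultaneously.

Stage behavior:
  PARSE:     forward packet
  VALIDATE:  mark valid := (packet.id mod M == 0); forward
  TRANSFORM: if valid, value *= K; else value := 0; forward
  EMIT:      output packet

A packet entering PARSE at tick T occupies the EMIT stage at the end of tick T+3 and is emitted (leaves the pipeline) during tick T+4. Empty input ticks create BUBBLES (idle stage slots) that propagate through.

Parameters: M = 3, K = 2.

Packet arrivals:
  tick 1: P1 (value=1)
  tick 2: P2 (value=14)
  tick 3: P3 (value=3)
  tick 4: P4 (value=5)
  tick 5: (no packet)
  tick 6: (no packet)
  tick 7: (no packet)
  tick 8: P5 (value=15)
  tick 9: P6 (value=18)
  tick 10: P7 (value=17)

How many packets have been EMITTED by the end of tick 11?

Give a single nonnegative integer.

Tick 1: [PARSE:P1(v=1,ok=F), VALIDATE:-, TRANSFORM:-, EMIT:-] out:-; in:P1
Tick 2: [PARSE:P2(v=14,ok=F), VALIDATE:P1(v=1,ok=F), TRANSFORM:-, EMIT:-] out:-; in:P2
Tick 3: [PARSE:P3(v=3,ok=F), VALIDATE:P2(v=14,ok=F), TRANSFORM:P1(v=0,ok=F), EMIT:-] out:-; in:P3
Tick 4: [PARSE:P4(v=5,ok=F), VALIDATE:P3(v=3,ok=T), TRANSFORM:P2(v=0,ok=F), EMIT:P1(v=0,ok=F)] out:-; in:P4
Tick 5: [PARSE:-, VALIDATE:P4(v=5,ok=F), TRANSFORM:P3(v=6,ok=T), EMIT:P2(v=0,ok=F)] out:P1(v=0); in:-
Tick 6: [PARSE:-, VALIDATE:-, TRANSFORM:P4(v=0,ok=F), EMIT:P3(v=6,ok=T)] out:P2(v=0); in:-
Tick 7: [PARSE:-, VALIDATE:-, TRANSFORM:-, EMIT:P4(v=0,ok=F)] out:P3(v=6); in:-
Tick 8: [PARSE:P5(v=15,ok=F), VALIDATE:-, TRANSFORM:-, EMIT:-] out:P4(v=0); in:P5
Tick 9: [PARSE:P6(v=18,ok=F), VALIDATE:P5(v=15,ok=F), TRANSFORM:-, EMIT:-] out:-; in:P6
Tick 10: [PARSE:P7(v=17,ok=F), VALIDATE:P6(v=18,ok=T), TRANSFORM:P5(v=0,ok=F), EMIT:-] out:-; in:P7
Tick 11: [PARSE:-, VALIDATE:P7(v=17,ok=F), TRANSFORM:P6(v=36,ok=T), EMIT:P5(v=0,ok=F)] out:-; in:-
Emitted by tick 11: ['P1', 'P2', 'P3', 'P4']

Answer: 4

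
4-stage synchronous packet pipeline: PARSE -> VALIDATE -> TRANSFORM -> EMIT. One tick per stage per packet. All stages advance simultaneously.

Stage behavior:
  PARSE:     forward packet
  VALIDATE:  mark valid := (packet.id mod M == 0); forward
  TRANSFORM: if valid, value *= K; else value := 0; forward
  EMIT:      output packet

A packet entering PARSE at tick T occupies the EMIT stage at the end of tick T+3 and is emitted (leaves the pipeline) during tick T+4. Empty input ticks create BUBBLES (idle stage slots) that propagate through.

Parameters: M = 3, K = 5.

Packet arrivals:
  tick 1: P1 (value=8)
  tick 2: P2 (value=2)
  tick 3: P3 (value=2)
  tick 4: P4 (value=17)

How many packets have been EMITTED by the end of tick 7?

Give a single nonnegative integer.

Tick 1: [PARSE:P1(v=8,ok=F), VALIDATE:-, TRANSFORM:-, EMIT:-] out:-; in:P1
Tick 2: [PARSE:P2(v=2,ok=F), VALIDATE:P1(v=8,ok=F), TRANSFORM:-, EMIT:-] out:-; in:P2
Tick 3: [PARSE:P3(v=2,ok=F), VALIDATE:P2(v=2,ok=F), TRANSFORM:P1(v=0,ok=F), EMIT:-] out:-; in:P3
Tick 4: [PARSE:P4(v=17,ok=F), VALIDATE:P3(v=2,ok=T), TRANSFORM:P2(v=0,ok=F), EMIT:P1(v=0,ok=F)] out:-; in:P4
Tick 5: [PARSE:-, VALIDATE:P4(v=17,ok=F), TRANSFORM:P3(v=10,ok=T), EMIT:P2(v=0,ok=F)] out:P1(v=0); in:-
Tick 6: [PARSE:-, VALIDATE:-, TRANSFORM:P4(v=0,ok=F), EMIT:P3(v=10,ok=T)] out:P2(v=0); in:-
Tick 7: [PARSE:-, VALIDATE:-, TRANSFORM:-, EMIT:P4(v=0,ok=F)] out:P3(v=10); in:-
Emitted by tick 7: ['P1', 'P2', 'P3']

Answer: 3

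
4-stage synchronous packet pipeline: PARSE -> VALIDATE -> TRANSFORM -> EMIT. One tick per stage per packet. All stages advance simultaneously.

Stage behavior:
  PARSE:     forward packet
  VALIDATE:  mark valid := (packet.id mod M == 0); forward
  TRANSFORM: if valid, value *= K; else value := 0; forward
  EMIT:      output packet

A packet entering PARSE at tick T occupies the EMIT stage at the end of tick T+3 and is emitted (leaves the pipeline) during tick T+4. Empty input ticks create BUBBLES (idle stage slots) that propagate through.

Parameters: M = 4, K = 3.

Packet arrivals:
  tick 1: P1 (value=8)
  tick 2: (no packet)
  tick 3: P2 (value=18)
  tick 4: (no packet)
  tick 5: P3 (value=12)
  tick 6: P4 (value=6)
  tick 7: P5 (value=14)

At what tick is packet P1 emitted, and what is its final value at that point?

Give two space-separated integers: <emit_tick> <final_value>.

Tick 1: [PARSE:P1(v=8,ok=F), VALIDATE:-, TRANSFORM:-, EMIT:-] out:-; in:P1
Tick 2: [PARSE:-, VALIDATE:P1(v=8,ok=F), TRANSFORM:-, EMIT:-] out:-; in:-
Tick 3: [PARSE:P2(v=18,ok=F), VALIDATE:-, TRANSFORM:P1(v=0,ok=F), EMIT:-] out:-; in:P2
Tick 4: [PARSE:-, VALIDATE:P2(v=18,ok=F), TRANSFORM:-, EMIT:P1(v=0,ok=F)] out:-; in:-
Tick 5: [PARSE:P3(v=12,ok=F), VALIDATE:-, TRANSFORM:P2(v=0,ok=F), EMIT:-] out:P1(v=0); in:P3
Tick 6: [PARSE:P4(v=6,ok=F), VALIDATE:P3(v=12,ok=F), TRANSFORM:-, EMIT:P2(v=0,ok=F)] out:-; in:P4
Tick 7: [PARSE:P5(v=14,ok=F), VALIDATE:P4(v=6,ok=T), TRANSFORM:P3(v=0,ok=F), EMIT:-] out:P2(v=0); in:P5
Tick 8: [PARSE:-, VALIDATE:P5(v=14,ok=F), TRANSFORM:P4(v=18,ok=T), EMIT:P3(v=0,ok=F)] out:-; in:-
Tick 9: [PARSE:-, VALIDATE:-, TRANSFORM:P5(v=0,ok=F), EMIT:P4(v=18,ok=T)] out:P3(v=0); in:-
Tick 10: [PARSE:-, VALIDATE:-, TRANSFORM:-, EMIT:P5(v=0,ok=F)] out:P4(v=18); in:-
Tick 11: [PARSE:-, VALIDATE:-, TRANSFORM:-, EMIT:-] out:P5(v=0); in:-
P1: arrives tick 1, valid=False (id=1, id%4=1), emit tick 5, final value 0

Answer: 5 0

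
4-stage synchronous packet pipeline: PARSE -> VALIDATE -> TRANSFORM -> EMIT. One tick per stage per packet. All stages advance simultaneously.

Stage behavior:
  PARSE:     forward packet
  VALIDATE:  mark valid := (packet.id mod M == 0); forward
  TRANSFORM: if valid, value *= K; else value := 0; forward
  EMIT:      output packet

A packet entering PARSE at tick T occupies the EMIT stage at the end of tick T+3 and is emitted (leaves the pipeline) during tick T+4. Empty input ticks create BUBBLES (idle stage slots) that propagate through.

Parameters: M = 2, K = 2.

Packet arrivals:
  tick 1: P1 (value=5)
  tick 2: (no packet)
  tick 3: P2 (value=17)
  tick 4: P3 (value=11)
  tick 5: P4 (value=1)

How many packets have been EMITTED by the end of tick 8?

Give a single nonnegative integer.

Answer: 3

Derivation:
Tick 1: [PARSE:P1(v=5,ok=F), VALIDATE:-, TRANSFORM:-, EMIT:-] out:-; in:P1
Tick 2: [PARSE:-, VALIDATE:P1(v=5,ok=F), TRANSFORM:-, EMIT:-] out:-; in:-
Tick 3: [PARSE:P2(v=17,ok=F), VALIDATE:-, TRANSFORM:P1(v=0,ok=F), EMIT:-] out:-; in:P2
Tick 4: [PARSE:P3(v=11,ok=F), VALIDATE:P2(v=17,ok=T), TRANSFORM:-, EMIT:P1(v=0,ok=F)] out:-; in:P3
Tick 5: [PARSE:P4(v=1,ok=F), VALIDATE:P3(v=11,ok=F), TRANSFORM:P2(v=34,ok=T), EMIT:-] out:P1(v=0); in:P4
Tick 6: [PARSE:-, VALIDATE:P4(v=1,ok=T), TRANSFORM:P3(v=0,ok=F), EMIT:P2(v=34,ok=T)] out:-; in:-
Tick 7: [PARSE:-, VALIDATE:-, TRANSFORM:P4(v=2,ok=T), EMIT:P3(v=0,ok=F)] out:P2(v=34); in:-
Tick 8: [PARSE:-, VALIDATE:-, TRANSFORM:-, EMIT:P4(v=2,ok=T)] out:P3(v=0); in:-
Emitted by tick 8: ['P1', 'P2', 'P3']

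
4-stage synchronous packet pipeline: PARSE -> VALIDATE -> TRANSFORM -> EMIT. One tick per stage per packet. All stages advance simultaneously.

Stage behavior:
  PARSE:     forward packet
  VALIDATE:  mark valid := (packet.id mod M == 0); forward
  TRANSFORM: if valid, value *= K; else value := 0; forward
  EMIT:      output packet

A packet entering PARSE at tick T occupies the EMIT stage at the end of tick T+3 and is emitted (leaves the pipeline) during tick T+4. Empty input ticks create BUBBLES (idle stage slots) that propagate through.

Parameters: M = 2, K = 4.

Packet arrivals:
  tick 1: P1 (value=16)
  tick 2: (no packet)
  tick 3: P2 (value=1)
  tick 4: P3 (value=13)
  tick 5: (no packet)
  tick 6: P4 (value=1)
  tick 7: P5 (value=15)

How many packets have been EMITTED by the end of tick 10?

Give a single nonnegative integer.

Answer: 4

Derivation:
Tick 1: [PARSE:P1(v=16,ok=F), VALIDATE:-, TRANSFORM:-, EMIT:-] out:-; in:P1
Tick 2: [PARSE:-, VALIDATE:P1(v=16,ok=F), TRANSFORM:-, EMIT:-] out:-; in:-
Tick 3: [PARSE:P2(v=1,ok=F), VALIDATE:-, TRANSFORM:P1(v=0,ok=F), EMIT:-] out:-; in:P2
Tick 4: [PARSE:P3(v=13,ok=F), VALIDATE:P2(v=1,ok=T), TRANSFORM:-, EMIT:P1(v=0,ok=F)] out:-; in:P3
Tick 5: [PARSE:-, VALIDATE:P3(v=13,ok=F), TRANSFORM:P2(v=4,ok=T), EMIT:-] out:P1(v=0); in:-
Tick 6: [PARSE:P4(v=1,ok=F), VALIDATE:-, TRANSFORM:P3(v=0,ok=F), EMIT:P2(v=4,ok=T)] out:-; in:P4
Tick 7: [PARSE:P5(v=15,ok=F), VALIDATE:P4(v=1,ok=T), TRANSFORM:-, EMIT:P3(v=0,ok=F)] out:P2(v=4); in:P5
Tick 8: [PARSE:-, VALIDATE:P5(v=15,ok=F), TRANSFORM:P4(v=4,ok=T), EMIT:-] out:P3(v=0); in:-
Tick 9: [PARSE:-, VALIDATE:-, TRANSFORM:P5(v=0,ok=F), EMIT:P4(v=4,ok=T)] out:-; in:-
Tick 10: [PARSE:-, VALIDATE:-, TRANSFORM:-, EMIT:P5(v=0,ok=F)] out:P4(v=4); in:-
Emitted by tick 10: ['P1', 'P2', 'P3', 'P4']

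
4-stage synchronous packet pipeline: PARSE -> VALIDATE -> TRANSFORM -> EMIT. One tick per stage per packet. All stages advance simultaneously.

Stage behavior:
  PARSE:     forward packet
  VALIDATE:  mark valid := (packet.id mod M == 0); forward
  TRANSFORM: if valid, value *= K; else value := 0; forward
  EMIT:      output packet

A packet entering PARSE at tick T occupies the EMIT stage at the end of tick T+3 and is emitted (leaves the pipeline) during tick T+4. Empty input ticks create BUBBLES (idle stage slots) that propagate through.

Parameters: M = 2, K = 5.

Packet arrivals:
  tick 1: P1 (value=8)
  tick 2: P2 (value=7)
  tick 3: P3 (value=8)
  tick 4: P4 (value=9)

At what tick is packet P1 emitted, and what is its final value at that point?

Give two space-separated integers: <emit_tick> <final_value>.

Tick 1: [PARSE:P1(v=8,ok=F), VALIDATE:-, TRANSFORM:-, EMIT:-] out:-; in:P1
Tick 2: [PARSE:P2(v=7,ok=F), VALIDATE:P1(v=8,ok=F), TRANSFORM:-, EMIT:-] out:-; in:P2
Tick 3: [PARSE:P3(v=8,ok=F), VALIDATE:P2(v=7,ok=T), TRANSFORM:P1(v=0,ok=F), EMIT:-] out:-; in:P3
Tick 4: [PARSE:P4(v=9,ok=F), VALIDATE:P3(v=8,ok=F), TRANSFORM:P2(v=35,ok=T), EMIT:P1(v=0,ok=F)] out:-; in:P4
Tick 5: [PARSE:-, VALIDATE:P4(v=9,ok=T), TRANSFORM:P3(v=0,ok=F), EMIT:P2(v=35,ok=T)] out:P1(v=0); in:-
Tick 6: [PARSE:-, VALIDATE:-, TRANSFORM:P4(v=45,ok=T), EMIT:P3(v=0,ok=F)] out:P2(v=35); in:-
Tick 7: [PARSE:-, VALIDATE:-, TRANSFORM:-, EMIT:P4(v=45,ok=T)] out:P3(v=0); in:-
Tick 8: [PARSE:-, VALIDATE:-, TRANSFORM:-, EMIT:-] out:P4(v=45); in:-
P1: arrives tick 1, valid=False (id=1, id%2=1), emit tick 5, final value 0

Answer: 5 0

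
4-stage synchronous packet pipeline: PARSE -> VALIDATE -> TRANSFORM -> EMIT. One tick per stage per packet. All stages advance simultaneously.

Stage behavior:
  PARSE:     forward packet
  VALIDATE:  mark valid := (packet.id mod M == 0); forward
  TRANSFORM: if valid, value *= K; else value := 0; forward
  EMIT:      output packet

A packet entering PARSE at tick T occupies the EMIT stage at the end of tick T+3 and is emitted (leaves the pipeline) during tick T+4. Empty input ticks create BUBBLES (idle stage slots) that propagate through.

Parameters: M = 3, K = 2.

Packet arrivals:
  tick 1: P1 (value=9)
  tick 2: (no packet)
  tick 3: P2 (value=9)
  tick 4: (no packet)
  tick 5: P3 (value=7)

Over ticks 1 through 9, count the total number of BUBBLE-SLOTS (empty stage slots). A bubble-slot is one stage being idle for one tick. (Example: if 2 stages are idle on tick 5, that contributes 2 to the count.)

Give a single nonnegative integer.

Answer: 24

Derivation:
Tick 1: [PARSE:P1(v=9,ok=F), VALIDATE:-, TRANSFORM:-, EMIT:-] out:-; bubbles=3
Tick 2: [PARSE:-, VALIDATE:P1(v=9,ok=F), TRANSFORM:-, EMIT:-] out:-; bubbles=3
Tick 3: [PARSE:P2(v=9,ok=F), VALIDATE:-, TRANSFORM:P1(v=0,ok=F), EMIT:-] out:-; bubbles=2
Tick 4: [PARSE:-, VALIDATE:P2(v=9,ok=F), TRANSFORM:-, EMIT:P1(v=0,ok=F)] out:-; bubbles=2
Tick 5: [PARSE:P3(v=7,ok=F), VALIDATE:-, TRANSFORM:P2(v=0,ok=F), EMIT:-] out:P1(v=0); bubbles=2
Tick 6: [PARSE:-, VALIDATE:P3(v=7,ok=T), TRANSFORM:-, EMIT:P2(v=0,ok=F)] out:-; bubbles=2
Tick 7: [PARSE:-, VALIDATE:-, TRANSFORM:P3(v=14,ok=T), EMIT:-] out:P2(v=0); bubbles=3
Tick 8: [PARSE:-, VALIDATE:-, TRANSFORM:-, EMIT:P3(v=14,ok=T)] out:-; bubbles=3
Tick 9: [PARSE:-, VALIDATE:-, TRANSFORM:-, EMIT:-] out:P3(v=14); bubbles=4
Total bubble-slots: 24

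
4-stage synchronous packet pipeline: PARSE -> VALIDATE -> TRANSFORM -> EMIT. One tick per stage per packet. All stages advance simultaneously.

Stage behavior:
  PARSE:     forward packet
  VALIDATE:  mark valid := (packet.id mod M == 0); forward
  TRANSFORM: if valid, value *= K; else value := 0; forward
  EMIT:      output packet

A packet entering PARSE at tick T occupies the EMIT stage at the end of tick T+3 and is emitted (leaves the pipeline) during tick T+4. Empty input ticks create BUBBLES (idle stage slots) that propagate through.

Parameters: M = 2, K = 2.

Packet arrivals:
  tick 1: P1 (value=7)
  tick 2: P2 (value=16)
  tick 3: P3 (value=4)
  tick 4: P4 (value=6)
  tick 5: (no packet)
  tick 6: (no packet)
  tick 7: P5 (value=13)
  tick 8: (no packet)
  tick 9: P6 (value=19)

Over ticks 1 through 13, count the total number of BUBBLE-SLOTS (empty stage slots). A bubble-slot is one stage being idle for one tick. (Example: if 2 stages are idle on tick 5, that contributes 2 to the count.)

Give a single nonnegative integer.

Tick 1: [PARSE:P1(v=7,ok=F), VALIDATE:-, TRANSFORM:-, EMIT:-] out:-; bubbles=3
Tick 2: [PARSE:P2(v=16,ok=F), VALIDATE:P1(v=7,ok=F), TRANSFORM:-, EMIT:-] out:-; bubbles=2
Tick 3: [PARSE:P3(v=4,ok=F), VALIDATE:P2(v=16,ok=T), TRANSFORM:P1(v=0,ok=F), EMIT:-] out:-; bubbles=1
Tick 4: [PARSE:P4(v=6,ok=F), VALIDATE:P3(v=4,ok=F), TRANSFORM:P2(v=32,ok=T), EMIT:P1(v=0,ok=F)] out:-; bubbles=0
Tick 5: [PARSE:-, VALIDATE:P4(v=6,ok=T), TRANSFORM:P3(v=0,ok=F), EMIT:P2(v=32,ok=T)] out:P1(v=0); bubbles=1
Tick 6: [PARSE:-, VALIDATE:-, TRANSFORM:P4(v=12,ok=T), EMIT:P3(v=0,ok=F)] out:P2(v=32); bubbles=2
Tick 7: [PARSE:P5(v=13,ok=F), VALIDATE:-, TRANSFORM:-, EMIT:P4(v=12,ok=T)] out:P3(v=0); bubbles=2
Tick 8: [PARSE:-, VALIDATE:P5(v=13,ok=F), TRANSFORM:-, EMIT:-] out:P4(v=12); bubbles=3
Tick 9: [PARSE:P6(v=19,ok=F), VALIDATE:-, TRANSFORM:P5(v=0,ok=F), EMIT:-] out:-; bubbles=2
Tick 10: [PARSE:-, VALIDATE:P6(v=19,ok=T), TRANSFORM:-, EMIT:P5(v=0,ok=F)] out:-; bubbles=2
Tick 11: [PARSE:-, VALIDATE:-, TRANSFORM:P6(v=38,ok=T), EMIT:-] out:P5(v=0); bubbles=3
Tick 12: [PARSE:-, VALIDATE:-, TRANSFORM:-, EMIT:P6(v=38,ok=T)] out:-; bubbles=3
Tick 13: [PARSE:-, VALIDATE:-, TRANSFORM:-, EMIT:-] out:P6(v=38); bubbles=4
Total bubble-slots: 28

Answer: 28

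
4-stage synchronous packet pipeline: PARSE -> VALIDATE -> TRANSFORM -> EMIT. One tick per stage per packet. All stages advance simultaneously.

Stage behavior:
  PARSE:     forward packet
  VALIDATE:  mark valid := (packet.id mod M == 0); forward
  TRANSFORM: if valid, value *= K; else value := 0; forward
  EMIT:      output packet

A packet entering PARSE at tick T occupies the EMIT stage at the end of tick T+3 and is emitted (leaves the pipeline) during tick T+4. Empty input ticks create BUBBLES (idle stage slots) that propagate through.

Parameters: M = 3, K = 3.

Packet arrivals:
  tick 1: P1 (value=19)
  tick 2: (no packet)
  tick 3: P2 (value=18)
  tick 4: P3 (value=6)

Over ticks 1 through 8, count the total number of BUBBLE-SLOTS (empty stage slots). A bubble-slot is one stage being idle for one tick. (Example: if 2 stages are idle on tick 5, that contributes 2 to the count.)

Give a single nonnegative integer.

Answer: 20

Derivation:
Tick 1: [PARSE:P1(v=19,ok=F), VALIDATE:-, TRANSFORM:-, EMIT:-] out:-; bubbles=3
Tick 2: [PARSE:-, VALIDATE:P1(v=19,ok=F), TRANSFORM:-, EMIT:-] out:-; bubbles=3
Tick 3: [PARSE:P2(v=18,ok=F), VALIDATE:-, TRANSFORM:P1(v=0,ok=F), EMIT:-] out:-; bubbles=2
Tick 4: [PARSE:P3(v=6,ok=F), VALIDATE:P2(v=18,ok=F), TRANSFORM:-, EMIT:P1(v=0,ok=F)] out:-; bubbles=1
Tick 5: [PARSE:-, VALIDATE:P3(v=6,ok=T), TRANSFORM:P2(v=0,ok=F), EMIT:-] out:P1(v=0); bubbles=2
Tick 6: [PARSE:-, VALIDATE:-, TRANSFORM:P3(v=18,ok=T), EMIT:P2(v=0,ok=F)] out:-; bubbles=2
Tick 7: [PARSE:-, VALIDATE:-, TRANSFORM:-, EMIT:P3(v=18,ok=T)] out:P2(v=0); bubbles=3
Tick 8: [PARSE:-, VALIDATE:-, TRANSFORM:-, EMIT:-] out:P3(v=18); bubbles=4
Total bubble-slots: 20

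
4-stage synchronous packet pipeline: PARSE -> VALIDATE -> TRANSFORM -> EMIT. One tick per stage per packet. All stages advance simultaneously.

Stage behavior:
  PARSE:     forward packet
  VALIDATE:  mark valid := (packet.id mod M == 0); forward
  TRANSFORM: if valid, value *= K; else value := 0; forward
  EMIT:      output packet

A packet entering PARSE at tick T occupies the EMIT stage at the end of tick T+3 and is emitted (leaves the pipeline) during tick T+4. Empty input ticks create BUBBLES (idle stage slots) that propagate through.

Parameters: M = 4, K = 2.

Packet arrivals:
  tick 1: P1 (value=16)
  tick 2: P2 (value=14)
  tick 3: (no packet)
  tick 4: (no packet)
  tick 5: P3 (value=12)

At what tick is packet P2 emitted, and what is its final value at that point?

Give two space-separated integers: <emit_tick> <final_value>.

Tick 1: [PARSE:P1(v=16,ok=F), VALIDATE:-, TRANSFORM:-, EMIT:-] out:-; in:P1
Tick 2: [PARSE:P2(v=14,ok=F), VALIDATE:P1(v=16,ok=F), TRANSFORM:-, EMIT:-] out:-; in:P2
Tick 3: [PARSE:-, VALIDATE:P2(v=14,ok=F), TRANSFORM:P1(v=0,ok=F), EMIT:-] out:-; in:-
Tick 4: [PARSE:-, VALIDATE:-, TRANSFORM:P2(v=0,ok=F), EMIT:P1(v=0,ok=F)] out:-; in:-
Tick 5: [PARSE:P3(v=12,ok=F), VALIDATE:-, TRANSFORM:-, EMIT:P2(v=0,ok=F)] out:P1(v=0); in:P3
Tick 6: [PARSE:-, VALIDATE:P3(v=12,ok=F), TRANSFORM:-, EMIT:-] out:P2(v=0); in:-
Tick 7: [PARSE:-, VALIDATE:-, TRANSFORM:P3(v=0,ok=F), EMIT:-] out:-; in:-
Tick 8: [PARSE:-, VALIDATE:-, TRANSFORM:-, EMIT:P3(v=0,ok=F)] out:-; in:-
Tick 9: [PARSE:-, VALIDATE:-, TRANSFORM:-, EMIT:-] out:P3(v=0); in:-
P2: arrives tick 2, valid=False (id=2, id%4=2), emit tick 6, final value 0

Answer: 6 0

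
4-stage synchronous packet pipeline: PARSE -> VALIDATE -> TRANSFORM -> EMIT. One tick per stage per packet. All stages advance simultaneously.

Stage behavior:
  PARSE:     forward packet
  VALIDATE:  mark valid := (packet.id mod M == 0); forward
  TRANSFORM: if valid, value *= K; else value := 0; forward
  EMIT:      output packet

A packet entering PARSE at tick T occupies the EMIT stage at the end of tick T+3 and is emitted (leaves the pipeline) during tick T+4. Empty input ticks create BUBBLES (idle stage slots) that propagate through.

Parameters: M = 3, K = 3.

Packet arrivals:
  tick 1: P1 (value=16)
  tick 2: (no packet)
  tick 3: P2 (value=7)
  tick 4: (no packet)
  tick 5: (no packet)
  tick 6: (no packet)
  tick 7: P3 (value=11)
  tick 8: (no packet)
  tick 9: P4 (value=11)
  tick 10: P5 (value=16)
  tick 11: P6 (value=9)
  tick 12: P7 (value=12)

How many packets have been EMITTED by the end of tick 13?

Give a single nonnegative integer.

Tick 1: [PARSE:P1(v=16,ok=F), VALIDATE:-, TRANSFORM:-, EMIT:-] out:-; in:P1
Tick 2: [PARSE:-, VALIDATE:P1(v=16,ok=F), TRANSFORM:-, EMIT:-] out:-; in:-
Tick 3: [PARSE:P2(v=7,ok=F), VALIDATE:-, TRANSFORM:P1(v=0,ok=F), EMIT:-] out:-; in:P2
Tick 4: [PARSE:-, VALIDATE:P2(v=7,ok=F), TRANSFORM:-, EMIT:P1(v=0,ok=F)] out:-; in:-
Tick 5: [PARSE:-, VALIDATE:-, TRANSFORM:P2(v=0,ok=F), EMIT:-] out:P1(v=0); in:-
Tick 6: [PARSE:-, VALIDATE:-, TRANSFORM:-, EMIT:P2(v=0,ok=F)] out:-; in:-
Tick 7: [PARSE:P3(v=11,ok=F), VALIDATE:-, TRANSFORM:-, EMIT:-] out:P2(v=0); in:P3
Tick 8: [PARSE:-, VALIDATE:P3(v=11,ok=T), TRANSFORM:-, EMIT:-] out:-; in:-
Tick 9: [PARSE:P4(v=11,ok=F), VALIDATE:-, TRANSFORM:P3(v=33,ok=T), EMIT:-] out:-; in:P4
Tick 10: [PARSE:P5(v=16,ok=F), VALIDATE:P4(v=11,ok=F), TRANSFORM:-, EMIT:P3(v=33,ok=T)] out:-; in:P5
Tick 11: [PARSE:P6(v=9,ok=F), VALIDATE:P5(v=16,ok=F), TRANSFORM:P4(v=0,ok=F), EMIT:-] out:P3(v=33); in:P6
Tick 12: [PARSE:P7(v=12,ok=F), VALIDATE:P6(v=9,ok=T), TRANSFORM:P5(v=0,ok=F), EMIT:P4(v=0,ok=F)] out:-; in:P7
Tick 13: [PARSE:-, VALIDATE:P7(v=12,ok=F), TRANSFORM:P6(v=27,ok=T), EMIT:P5(v=0,ok=F)] out:P4(v=0); in:-
Emitted by tick 13: ['P1', 'P2', 'P3', 'P4']

Answer: 4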